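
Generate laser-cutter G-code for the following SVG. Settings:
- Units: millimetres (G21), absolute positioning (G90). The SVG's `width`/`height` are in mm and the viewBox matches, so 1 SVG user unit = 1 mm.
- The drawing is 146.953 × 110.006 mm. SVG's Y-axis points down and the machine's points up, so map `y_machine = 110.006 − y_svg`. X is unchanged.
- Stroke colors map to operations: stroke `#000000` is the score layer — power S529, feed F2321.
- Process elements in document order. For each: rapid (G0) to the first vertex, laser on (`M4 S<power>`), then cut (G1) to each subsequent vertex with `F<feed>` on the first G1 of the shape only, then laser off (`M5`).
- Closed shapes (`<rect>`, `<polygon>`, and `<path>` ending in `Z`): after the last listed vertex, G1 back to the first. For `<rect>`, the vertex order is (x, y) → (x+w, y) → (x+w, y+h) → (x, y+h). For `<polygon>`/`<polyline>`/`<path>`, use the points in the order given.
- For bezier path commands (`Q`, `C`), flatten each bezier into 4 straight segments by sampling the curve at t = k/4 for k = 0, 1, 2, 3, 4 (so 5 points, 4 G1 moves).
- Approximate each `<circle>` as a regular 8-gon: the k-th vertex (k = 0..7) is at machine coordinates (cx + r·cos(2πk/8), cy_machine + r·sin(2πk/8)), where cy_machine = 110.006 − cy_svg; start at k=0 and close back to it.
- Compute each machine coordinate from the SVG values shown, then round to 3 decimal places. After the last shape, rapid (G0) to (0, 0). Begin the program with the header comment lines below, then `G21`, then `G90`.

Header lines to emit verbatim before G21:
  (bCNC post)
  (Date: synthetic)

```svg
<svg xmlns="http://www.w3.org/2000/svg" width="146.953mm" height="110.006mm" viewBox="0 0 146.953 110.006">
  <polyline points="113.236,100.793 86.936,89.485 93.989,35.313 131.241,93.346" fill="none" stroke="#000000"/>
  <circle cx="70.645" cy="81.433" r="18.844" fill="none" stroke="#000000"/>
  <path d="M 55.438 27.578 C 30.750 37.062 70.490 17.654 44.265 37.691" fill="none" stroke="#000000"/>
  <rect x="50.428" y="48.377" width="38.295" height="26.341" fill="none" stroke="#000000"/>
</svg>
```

(bCNC post)
(Date: synthetic)
G21
G90
G0 X113.236 Y9.213
M4 S529
G1 X86.936 Y20.521 F2321
G1 X93.989 Y74.693
G1 X131.241 Y16.660
M5
G0 X89.489 Y28.573
M4 S529
G1 X83.970 Y41.898 F2321
G1 X70.645 Y47.417
G1 X57.320 Y41.898
G1 X51.801 Y28.573
G1 X57.320 Y15.248
G1 X70.645 Y9.729
G1 X83.970 Y15.248
G1 X89.489 Y28.573
M5
G0 X55.438 Y82.428
M4 S529
G1 X46.965 Y79.664 F2321
G1 X50.428 Y81.329
G1 X53.603 Y81.015
G1 X44.265 Y72.315
M5
G0 X50.428 Y61.629
M4 S529
G1 X88.723 Y61.629 F2321
G1 X88.723 Y35.288
G1 X50.428 Y35.288
G1 X50.428 Y61.629
M5
G0 X0.000 Y0.000

1 u = 1 mm; y_m = 110.006 − y.

[1] `<polyline>` open polyline, #000000→score S529 F2321: (113.236,9.213) → (86.936,20.521) → (93.989,74.693) → (131.241,16.660)

[2] `<circle>` circle, #000000→score S529 F2321: (89.489,28.573) → (83.970,41.898) → (70.645,47.417) → (57.320,41.898) → (51.801,28.573) → (57.320,15.248) → (70.645,9.729) → (83.970,15.248) → (89.489,28.573) (closed)

[3] `<path>` cubic bezier, #000000→score S529 F2321: (55.438,82.428) → (46.965,79.664) → (50.428,81.329) → (53.603,81.015) → (44.265,72.315)

[4] `<rect>` rectangle, #000000→score S529 F2321: (50.428,61.629) → (88.723,61.629) → (88.723,35.288) → (50.428,35.288) → (50.428,61.629) (closed)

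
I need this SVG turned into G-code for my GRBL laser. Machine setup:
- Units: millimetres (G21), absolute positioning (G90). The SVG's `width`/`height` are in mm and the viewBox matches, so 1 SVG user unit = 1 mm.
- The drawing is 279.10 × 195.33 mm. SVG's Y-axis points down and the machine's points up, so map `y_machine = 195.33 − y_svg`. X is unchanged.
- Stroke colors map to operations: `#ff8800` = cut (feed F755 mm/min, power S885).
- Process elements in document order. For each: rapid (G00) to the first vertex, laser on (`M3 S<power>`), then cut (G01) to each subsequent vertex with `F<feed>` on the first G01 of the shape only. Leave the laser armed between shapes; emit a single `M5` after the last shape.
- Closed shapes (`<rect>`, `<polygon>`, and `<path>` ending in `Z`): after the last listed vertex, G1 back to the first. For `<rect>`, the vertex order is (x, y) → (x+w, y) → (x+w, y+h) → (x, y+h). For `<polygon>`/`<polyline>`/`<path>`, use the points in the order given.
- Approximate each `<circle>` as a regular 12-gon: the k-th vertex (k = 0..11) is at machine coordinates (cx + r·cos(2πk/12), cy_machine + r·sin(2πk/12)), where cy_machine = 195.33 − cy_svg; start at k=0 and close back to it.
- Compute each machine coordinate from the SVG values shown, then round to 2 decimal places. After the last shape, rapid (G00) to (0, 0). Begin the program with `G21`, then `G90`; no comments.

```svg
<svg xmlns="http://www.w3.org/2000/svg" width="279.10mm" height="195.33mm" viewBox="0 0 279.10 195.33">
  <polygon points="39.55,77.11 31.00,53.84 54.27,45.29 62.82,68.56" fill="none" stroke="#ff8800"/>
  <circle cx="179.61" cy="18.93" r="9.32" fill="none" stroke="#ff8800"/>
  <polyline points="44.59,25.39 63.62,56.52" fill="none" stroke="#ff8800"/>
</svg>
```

G21
G90
G00 X39.55 Y118.22
M3 S885
G01 X31.00 Y141.49 F755
G01 X54.27 Y150.04
G01 X62.82 Y126.77
G01 X39.55 Y118.22
G00 X188.93 Y176.40
M3 S885
G01 X187.68 Y181.06 F755
G01 X184.27 Y184.47
G01 X179.61 Y185.72
G01 X174.95 Y184.47
G01 X171.54 Y181.06
G01 X170.29 Y176.40
G01 X171.54 Y171.74
G01 X174.95 Y168.33
G01 X179.61 Y167.08
G01 X184.27 Y168.33
G01 X187.68 Y171.74
G01 X188.93 Y176.40
G00 X44.59 Y169.94
M3 S885
G01 X63.62 Y138.81 F755
M5
G00 X0.00 Y0.00

Since the viewBox matches the mm dimensions, user units are millimetres directly. The only transform is the Y-flip y_m = 195.33 − y_svg.

Shape 1 is a regular polygon drawn with `<polygon>`. Its stroke #ff8800 means cut at S885, F755. After flipping Y the toolpath is (39.55,118.22) → (31.00,141.49) → (54.27,150.04) → (62.82,126.77) → (39.55,118.22), returning to the start.

Shape 2 is a circle drawn with `<circle>`. Its stroke #ff8800 means cut at S885, F755. After flipping Y the toolpath is (188.93,176.40) → (187.68,181.06) → (184.27,184.47) → (179.61,185.72) → (174.95,184.47) → (171.54,181.06) → (170.29,176.40) → (171.54,171.74) → (174.95,168.33) → (179.61,167.08) → (184.27,168.33) → (187.68,171.74) → (188.93,176.40), returning to the start.

Shape 3 is a line segment drawn with `<polyline>`. Its stroke #ff8800 means cut at S885, F755. After flipping Y the toolpath is (44.59,169.94) → (63.62,138.81).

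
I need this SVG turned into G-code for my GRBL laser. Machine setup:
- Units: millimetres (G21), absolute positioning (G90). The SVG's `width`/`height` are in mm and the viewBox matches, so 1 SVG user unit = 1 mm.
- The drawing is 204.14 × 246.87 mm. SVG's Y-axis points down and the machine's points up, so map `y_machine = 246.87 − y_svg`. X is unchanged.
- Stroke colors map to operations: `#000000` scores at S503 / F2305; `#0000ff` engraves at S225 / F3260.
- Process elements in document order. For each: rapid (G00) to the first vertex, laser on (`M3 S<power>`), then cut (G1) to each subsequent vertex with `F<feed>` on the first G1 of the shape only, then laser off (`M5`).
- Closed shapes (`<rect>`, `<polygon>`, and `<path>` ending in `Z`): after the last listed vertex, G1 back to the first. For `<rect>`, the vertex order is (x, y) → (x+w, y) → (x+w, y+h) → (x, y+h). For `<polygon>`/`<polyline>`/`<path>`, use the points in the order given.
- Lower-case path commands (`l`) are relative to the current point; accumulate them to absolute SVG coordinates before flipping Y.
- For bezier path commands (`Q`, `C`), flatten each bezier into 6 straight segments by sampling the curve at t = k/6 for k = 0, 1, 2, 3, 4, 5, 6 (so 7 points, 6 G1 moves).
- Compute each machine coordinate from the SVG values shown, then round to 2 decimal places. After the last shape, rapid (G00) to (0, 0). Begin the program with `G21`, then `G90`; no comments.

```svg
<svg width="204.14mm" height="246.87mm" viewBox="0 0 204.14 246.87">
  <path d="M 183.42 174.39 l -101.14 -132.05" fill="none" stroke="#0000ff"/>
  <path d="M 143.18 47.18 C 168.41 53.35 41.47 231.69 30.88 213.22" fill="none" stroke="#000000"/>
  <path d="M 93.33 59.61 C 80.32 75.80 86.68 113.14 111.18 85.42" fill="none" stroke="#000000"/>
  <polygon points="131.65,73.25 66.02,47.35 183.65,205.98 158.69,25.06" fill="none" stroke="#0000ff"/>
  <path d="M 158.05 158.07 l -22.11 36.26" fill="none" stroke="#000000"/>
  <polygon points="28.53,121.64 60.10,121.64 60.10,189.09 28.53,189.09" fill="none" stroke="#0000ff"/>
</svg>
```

G21
G90
G00 X183.42 Y72.48
M3 S225
G1 X82.28 Y204.53 F3260
M5
G00 X143.18 Y199.69
M3 S503
G1 X144.36 Y183.97 F2305
G1 X127.63 Y149.80
G1 X100.46 Y107.43
G1 X70.31 Y67.12
G1 X44.63 Y39.11
G1 X30.88 Y33.65
M5
G00 X93.33 Y187.26
M3 S503
G1 X88.43 Y177.80 F2305
G1 X86.73 Y167.21
G1 X88.19 Y157.89
G1 X92.77 Y152.22
G1 X100.45 Y152.61
G1 X111.18 Y161.45
M5
G00 X131.65 Y173.62
M3 S225
G1 X66.02 Y199.52 F3260
G1 X183.65 Y40.89
G1 X158.69 Y221.81
G1 X131.65 Y173.62
M5
G00 X158.05 Y88.80
M3 S503
G1 X135.94 Y52.54 F2305
M5
G00 X28.53 Y125.23
M3 S225
G1 X60.10 Y125.23 F3260
G1 X60.10 Y57.78
G1 X28.53 Y57.78
G1 X28.53 Y125.23
M5
G00 X0.00 Y0.00

1 u = 1 mm; y_m = 246.87 − y.

[1] `<path>` line segment, #0000ff→engrave S225 F3260: (183.42,72.48) → (82.28,204.53)

[2] `<path>` cubic bezier, #000000→score S503 F2305: (143.18,199.69) → (144.36,183.97) → (127.63,149.80) → (100.46,107.43) → (70.31,67.12) → (44.63,39.11) → (30.88,33.65)

[3] `<path>` cubic bezier, #000000→score S503 F2305: (93.33,187.26) → (88.43,177.80) → (86.73,167.21) → (88.19,157.89) → (92.77,152.22) → (100.45,152.61) → (111.18,161.45)

[4] `<polygon>` closed polygon, #0000ff→engrave S225 F3260: (131.65,173.62) → (66.02,199.52) → (183.65,40.89) → (158.69,221.81) → (131.65,173.62) (closed)

[5] `<path>` line segment, #000000→score S503 F2305: (158.05,88.80) → (135.94,52.54)

[6] `<polygon>` rectangle, #0000ff→engrave S225 F3260: (28.53,125.23) → (60.10,125.23) → (60.10,57.78) → (28.53,57.78) → (28.53,125.23) (closed)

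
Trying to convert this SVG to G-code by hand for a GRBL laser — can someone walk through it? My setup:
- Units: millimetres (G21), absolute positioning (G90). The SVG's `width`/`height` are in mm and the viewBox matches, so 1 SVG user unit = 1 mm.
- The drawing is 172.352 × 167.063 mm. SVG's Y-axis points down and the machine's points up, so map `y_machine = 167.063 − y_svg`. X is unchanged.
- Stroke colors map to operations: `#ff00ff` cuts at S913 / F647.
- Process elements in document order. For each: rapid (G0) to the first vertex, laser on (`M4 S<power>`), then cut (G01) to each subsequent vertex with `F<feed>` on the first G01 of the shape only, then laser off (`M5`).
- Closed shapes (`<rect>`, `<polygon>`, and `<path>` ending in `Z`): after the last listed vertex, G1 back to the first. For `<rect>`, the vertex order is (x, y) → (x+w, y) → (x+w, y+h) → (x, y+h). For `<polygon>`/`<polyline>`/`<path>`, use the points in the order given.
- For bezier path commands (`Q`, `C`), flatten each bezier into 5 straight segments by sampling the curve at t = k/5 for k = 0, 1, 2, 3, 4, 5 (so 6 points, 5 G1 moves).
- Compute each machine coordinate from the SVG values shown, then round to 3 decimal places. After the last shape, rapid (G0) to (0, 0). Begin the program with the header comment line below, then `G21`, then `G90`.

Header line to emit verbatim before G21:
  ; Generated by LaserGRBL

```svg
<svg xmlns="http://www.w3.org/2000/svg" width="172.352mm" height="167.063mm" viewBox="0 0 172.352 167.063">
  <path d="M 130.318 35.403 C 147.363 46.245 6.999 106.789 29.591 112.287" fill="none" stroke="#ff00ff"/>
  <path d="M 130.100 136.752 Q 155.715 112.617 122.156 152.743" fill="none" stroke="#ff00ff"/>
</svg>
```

viewBox `0 0 172.352 167.063` with mm width/height → 1 unit = 1 mm. Flip: y_m = 167.063 − y_svg.

**Shape 1** — `<path>` cubic bezier, stroke `#ff00ff` → cut (S913, F647). Control points (SVG): P0=(130.318,35.403), P1=(147.363,46.245), P2=(6.999,106.789), P3=(29.591,112.287); sampled at t=k/5. Machine vertices: (130.318,131.660) → (124.219,120.029) → (95.719,101.497) → (60.196,81.092) → (33.028,63.842) → (29.591,54.776). Open path.

**Shape 2** — `<path>` quadratic bezier, stroke `#ff00ff` → cut (S913, F647). Control points (SVG): P0=(130.100,136.752), P1=(155.715,112.617), P2=(122.156,152.743); sampled at t=k/5. Machine vertices: (130.100,30.311) → (137.979,37.395) → (141.124,39.337) → (139.535,36.139) → (133.213,27.800) → (122.156,14.320). Open path.

; Generated by LaserGRBL
G21
G90
G0 X130.318 Y131.660
M4 S913
G01 X124.219 Y120.029 F647
G01 X95.719 Y101.497
G01 X60.196 Y81.092
G01 X33.028 Y63.842
G01 X29.591 Y54.776
M5
G0 X130.100 Y30.311
M4 S913
G01 X137.979 Y37.395 F647
G01 X141.124 Y39.337
G01 X139.535 Y36.139
G01 X133.213 Y27.800
G01 X122.156 Y14.320
M5
G0 X0.000 Y0.000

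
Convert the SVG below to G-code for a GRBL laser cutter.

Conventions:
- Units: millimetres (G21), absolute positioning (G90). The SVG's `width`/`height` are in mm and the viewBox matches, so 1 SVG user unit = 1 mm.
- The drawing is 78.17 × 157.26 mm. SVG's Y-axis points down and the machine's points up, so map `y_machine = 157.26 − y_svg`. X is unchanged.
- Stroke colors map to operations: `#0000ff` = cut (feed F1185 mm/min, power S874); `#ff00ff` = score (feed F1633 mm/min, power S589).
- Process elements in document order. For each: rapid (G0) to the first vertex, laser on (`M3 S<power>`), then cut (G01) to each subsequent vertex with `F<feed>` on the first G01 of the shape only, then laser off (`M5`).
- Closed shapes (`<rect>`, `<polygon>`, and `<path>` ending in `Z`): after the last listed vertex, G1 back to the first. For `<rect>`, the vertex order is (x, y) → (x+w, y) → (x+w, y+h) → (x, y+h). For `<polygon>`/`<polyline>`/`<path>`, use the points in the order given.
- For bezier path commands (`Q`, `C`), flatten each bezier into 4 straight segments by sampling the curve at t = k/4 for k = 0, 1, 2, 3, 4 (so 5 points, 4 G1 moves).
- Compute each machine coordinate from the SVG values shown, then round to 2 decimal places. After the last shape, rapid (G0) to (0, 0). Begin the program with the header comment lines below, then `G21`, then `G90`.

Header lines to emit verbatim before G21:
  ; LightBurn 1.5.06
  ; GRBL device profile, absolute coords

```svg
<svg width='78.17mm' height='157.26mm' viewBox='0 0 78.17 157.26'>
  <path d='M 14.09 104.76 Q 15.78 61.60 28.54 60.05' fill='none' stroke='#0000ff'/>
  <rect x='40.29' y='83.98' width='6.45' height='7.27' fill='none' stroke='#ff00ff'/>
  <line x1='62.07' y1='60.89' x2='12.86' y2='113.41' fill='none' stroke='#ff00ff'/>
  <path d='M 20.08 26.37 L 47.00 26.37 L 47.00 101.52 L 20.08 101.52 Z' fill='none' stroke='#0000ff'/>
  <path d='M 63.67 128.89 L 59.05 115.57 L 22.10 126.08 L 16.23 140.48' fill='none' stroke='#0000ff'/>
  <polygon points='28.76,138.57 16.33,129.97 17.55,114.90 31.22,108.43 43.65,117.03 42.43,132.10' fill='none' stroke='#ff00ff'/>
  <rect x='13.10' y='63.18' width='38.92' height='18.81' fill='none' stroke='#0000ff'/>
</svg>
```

Since the viewBox matches the mm dimensions, user units are millimetres directly. The only transform is the Y-flip y_m = 157.26 − y_svg.

Shape 1 is a quadratic bezier drawn with `<path>`. Its stroke #0000ff means cut at S874, F1185. After flipping Y the toolpath is (14.09,52.50) → (15.63,71.48) → (18.55,85.26) → (22.85,93.83) → (28.54,97.21).

Shape 2 is a rectangle drawn with `<rect>`. Its stroke #ff00ff means score at S589, F1633. After flipping Y the toolpath is (40.29,73.28) → (46.74,73.28) → (46.74,66.01) → (40.29,66.01) → (40.29,73.28), returning to the start.

Shape 3 is a line segment drawn with `<line>`. Its stroke #ff00ff means score at S589, F1633. After flipping Y the toolpath is (62.07,96.37) → (12.86,43.85).

Shape 4 is a rectangle drawn with `<path>`. Its stroke #0000ff means cut at S874, F1185. After flipping Y the toolpath is (20.08,130.89) → (47.00,130.89) → (47.00,55.74) → (20.08,55.74) → (20.08,130.89), returning to the start.

Shape 5 is a open polyline drawn with `<path>`. Its stroke #0000ff means cut at S874, F1185. After flipping Y the toolpath is (63.67,28.37) → (59.05,41.69) → (22.10,31.18) → (16.23,16.78).

Shape 6 is a regular polygon drawn with `<polygon>`. Its stroke #ff00ff means score at S589, F1633. After flipping Y the toolpath is (28.76,18.69) → (16.33,27.29) → (17.55,42.36) → (31.22,48.83) → (43.65,40.23) → (42.43,25.16) → (28.76,18.69), returning to the start.

Shape 7 is a rectangle drawn with `<rect>`. Its stroke #0000ff means cut at S874, F1185. After flipping Y the toolpath is (13.10,94.08) → (52.02,94.08) → (52.02,75.27) → (13.10,75.27) → (13.10,94.08), returning to the start.

; LightBurn 1.5.06
; GRBL device profile, absolute coords
G21
G90
G0 X14.09 Y52.50
M3 S874
G01 X15.63 Y71.48 F1185
G01 X18.55 Y85.26
G01 X22.85 Y93.83
G01 X28.54 Y97.21
M5
G0 X40.29 Y73.28
M3 S589
G01 X46.74 Y73.28 F1633
G01 X46.74 Y66.01
G01 X40.29 Y66.01
G01 X40.29 Y73.28
M5
G0 X62.07 Y96.37
M3 S589
G01 X12.86 Y43.85 F1633
M5
G0 X20.08 Y130.89
M3 S874
G01 X47.00 Y130.89 F1185
G01 X47.00 Y55.74
G01 X20.08 Y55.74
G01 X20.08 Y130.89
M5
G0 X63.67 Y28.37
M3 S874
G01 X59.05 Y41.69 F1185
G01 X22.10 Y31.18
G01 X16.23 Y16.78
M5
G0 X28.76 Y18.69
M3 S589
G01 X16.33 Y27.29 F1633
G01 X17.55 Y42.36
G01 X31.22 Y48.83
G01 X43.65 Y40.23
G01 X42.43 Y25.16
G01 X28.76 Y18.69
M5
G0 X13.10 Y94.08
M3 S874
G01 X52.02 Y94.08 F1185
G01 X52.02 Y75.27
G01 X13.10 Y75.27
G01 X13.10 Y94.08
M5
G0 X0.00 Y0.00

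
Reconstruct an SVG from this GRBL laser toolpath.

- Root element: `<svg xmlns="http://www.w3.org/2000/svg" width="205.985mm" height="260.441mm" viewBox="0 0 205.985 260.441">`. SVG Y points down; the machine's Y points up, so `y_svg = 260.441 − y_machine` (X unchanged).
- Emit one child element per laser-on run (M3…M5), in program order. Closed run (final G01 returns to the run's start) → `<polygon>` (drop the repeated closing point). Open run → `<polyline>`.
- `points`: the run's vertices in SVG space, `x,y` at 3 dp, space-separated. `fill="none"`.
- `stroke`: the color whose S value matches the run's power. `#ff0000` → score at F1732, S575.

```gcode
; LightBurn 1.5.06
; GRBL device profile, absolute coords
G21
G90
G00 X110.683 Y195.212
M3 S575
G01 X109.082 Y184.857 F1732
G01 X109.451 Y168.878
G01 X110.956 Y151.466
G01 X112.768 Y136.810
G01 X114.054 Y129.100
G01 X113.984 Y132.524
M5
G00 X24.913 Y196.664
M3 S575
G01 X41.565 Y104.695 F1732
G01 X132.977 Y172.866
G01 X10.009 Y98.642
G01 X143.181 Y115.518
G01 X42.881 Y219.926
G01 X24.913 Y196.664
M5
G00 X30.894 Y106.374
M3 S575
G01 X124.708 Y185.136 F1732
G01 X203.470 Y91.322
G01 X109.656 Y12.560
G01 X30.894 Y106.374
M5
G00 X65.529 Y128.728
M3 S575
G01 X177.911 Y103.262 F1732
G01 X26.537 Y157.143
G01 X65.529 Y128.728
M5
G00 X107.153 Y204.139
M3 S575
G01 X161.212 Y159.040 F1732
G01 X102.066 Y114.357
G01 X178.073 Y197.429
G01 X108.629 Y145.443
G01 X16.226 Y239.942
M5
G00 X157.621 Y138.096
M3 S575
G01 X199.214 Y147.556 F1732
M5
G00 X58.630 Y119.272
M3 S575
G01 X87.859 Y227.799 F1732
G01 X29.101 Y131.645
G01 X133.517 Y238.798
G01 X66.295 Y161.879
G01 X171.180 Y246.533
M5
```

y_svg = 260.441 − y_m. Every run uses S575, so all elements get stroke `#ff0000` (score).

[1] open run; points: 110.683,65.229 109.082,75.584 109.451,91.563 110.956,108.975 112.768,123.631 114.054,131.341 113.984,127.917

[2] closed run; points: 24.913,63.777 41.565,155.746 132.977,87.575 10.009,161.799 143.181,144.923 42.881,40.515

[3] closed run; points: 30.894,154.067 124.708,75.305 203.470,169.119 109.656,247.881

[4] closed run; points: 65.529,131.713 177.911,157.179 26.537,103.298

[5] open run; points: 107.153,56.302 161.212,101.401 102.066,146.084 178.073,63.012 108.629,114.998 16.226,20.499

[6] open run; points: 157.621,122.345 199.214,112.885

[7] open run; points: 58.630,141.169 87.859,32.642 29.101,128.796 133.517,21.643 66.295,98.562 171.180,13.908

<svg xmlns="http://www.w3.org/2000/svg" width="205.985mm" height="260.441mm" viewBox="0 0 205.985 260.441">
  <polyline points="110.683,65.229 109.082,75.584 109.451,91.563 110.956,108.975 112.768,123.631 114.054,131.341 113.984,127.917" fill="none" stroke="#ff0000"/>
  <polygon points="24.913,63.777 41.565,155.746 132.977,87.575 10.009,161.799 143.181,144.923 42.881,40.515" fill="none" stroke="#ff0000"/>
  <polygon points="30.894,154.067 124.708,75.305 203.470,169.119 109.656,247.881" fill="none" stroke="#ff0000"/>
  <polygon points="65.529,131.713 177.911,157.179 26.537,103.298" fill="none" stroke="#ff0000"/>
  <polyline points="107.153,56.302 161.212,101.401 102.066,146.084 178.073,63.012 108.629,114.998 16.226,20.499" fill="none" stroke="#ff0000"/>
  <polyline points="157.621,122.345 199.214,112.885" fill="none" stroke="#ff0000"/>
  <polyline points="58.630,141.169 87.859,32.642 29.101,128.796 133.517,21.643 66.295,98.562 171.180,13.908" fill="none" stroke="#ff0000"/>
</svg>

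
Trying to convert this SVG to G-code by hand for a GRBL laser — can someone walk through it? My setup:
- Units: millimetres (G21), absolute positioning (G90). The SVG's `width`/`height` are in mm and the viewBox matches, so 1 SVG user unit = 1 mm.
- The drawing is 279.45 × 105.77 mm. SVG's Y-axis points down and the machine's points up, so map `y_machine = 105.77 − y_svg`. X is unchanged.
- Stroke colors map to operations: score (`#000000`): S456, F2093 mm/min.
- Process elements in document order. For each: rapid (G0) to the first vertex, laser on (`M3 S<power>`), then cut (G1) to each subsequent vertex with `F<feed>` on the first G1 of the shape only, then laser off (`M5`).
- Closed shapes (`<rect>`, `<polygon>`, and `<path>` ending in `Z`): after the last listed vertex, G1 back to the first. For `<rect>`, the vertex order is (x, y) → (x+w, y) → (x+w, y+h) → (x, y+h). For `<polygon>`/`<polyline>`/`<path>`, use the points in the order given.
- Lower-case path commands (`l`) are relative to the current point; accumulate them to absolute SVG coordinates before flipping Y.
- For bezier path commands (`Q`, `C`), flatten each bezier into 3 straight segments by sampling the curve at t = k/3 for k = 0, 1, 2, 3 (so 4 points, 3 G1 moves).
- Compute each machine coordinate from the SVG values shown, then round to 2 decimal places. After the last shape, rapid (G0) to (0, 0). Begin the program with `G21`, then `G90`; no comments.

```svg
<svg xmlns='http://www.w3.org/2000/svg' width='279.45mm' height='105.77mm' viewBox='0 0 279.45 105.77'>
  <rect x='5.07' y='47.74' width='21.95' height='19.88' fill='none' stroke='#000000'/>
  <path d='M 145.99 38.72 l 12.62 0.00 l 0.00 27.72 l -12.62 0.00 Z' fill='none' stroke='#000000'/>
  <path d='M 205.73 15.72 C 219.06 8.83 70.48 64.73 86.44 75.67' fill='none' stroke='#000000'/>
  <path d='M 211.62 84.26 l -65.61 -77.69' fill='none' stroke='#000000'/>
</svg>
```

G21
G90
G0 X5.07 Y58.03
M3 S456
G1 X27.02 Y58.03 F2093
G1 X27.02 Y38.15
G1 X5.07 Y38.15
G1 X5.07 Y58.03
M5
G0 X145.99 Y67.05
M3 S456
G1 X158.61 Y67.05 F2093
G1 X158.61 Y39.33
G1 X145.99 Y39.33
G1 X145.99 Y67.05
M5
G0 X205.73 Y90.05
M3 S456
G1 X177.18 Y80.00 F2093
G1 X113.24 Y52.04
G1 X86.44 Y30.10
M5
G0 X211.62 Y21.51
M3 S456
G1 X146.01 Y99.20 F2093
M5
G0 X0.00 Y0.00

viewBox `0 0 279.45 105.77` with mm width/height → 1 unit = 1 mm. Flip: y_m = 105.77 − y_svg.

**Shape 1** — `<rect>` rectangle, stroke `#000000` → score (S456, F2093). Machine vertices: (5.07,58.03) → (27.02,58.03) → (27.02,38.15) → (5.07,38.15) → (5.07,58.03). Closed: final G1 returns to the first vertex.

**Shape 2** — `<path>` rectangle, stroke `#000000` → score (S456, F2093). Machine vertices: (145.99,67.05) → (158.61,67.05) → (158.61,39.33) → (145.99,39.33) → (145.99,67.05). Closed: final G1 returns to the first vertex.

**Shape 3** — `<path>` cubic bezier, stroke `#000000` → score (S456, F2093). Control points (SVG): P0=(205.73,15.72), P1=(219.06,8.83), P2=(70.48,64.73), P3=(86.44,75.67); sampled at t=k/3. Machine vertices: (205.73,90.05) → (177.18,80.00) → (113.24,52.04) → (86.44,30.10). Open path.

**Shape 4** — `<path>` line segment, stroke `#000000` → score (S456, F2093). Machine vertices: (211.62,21.51) → (146.01,99.20). Open path.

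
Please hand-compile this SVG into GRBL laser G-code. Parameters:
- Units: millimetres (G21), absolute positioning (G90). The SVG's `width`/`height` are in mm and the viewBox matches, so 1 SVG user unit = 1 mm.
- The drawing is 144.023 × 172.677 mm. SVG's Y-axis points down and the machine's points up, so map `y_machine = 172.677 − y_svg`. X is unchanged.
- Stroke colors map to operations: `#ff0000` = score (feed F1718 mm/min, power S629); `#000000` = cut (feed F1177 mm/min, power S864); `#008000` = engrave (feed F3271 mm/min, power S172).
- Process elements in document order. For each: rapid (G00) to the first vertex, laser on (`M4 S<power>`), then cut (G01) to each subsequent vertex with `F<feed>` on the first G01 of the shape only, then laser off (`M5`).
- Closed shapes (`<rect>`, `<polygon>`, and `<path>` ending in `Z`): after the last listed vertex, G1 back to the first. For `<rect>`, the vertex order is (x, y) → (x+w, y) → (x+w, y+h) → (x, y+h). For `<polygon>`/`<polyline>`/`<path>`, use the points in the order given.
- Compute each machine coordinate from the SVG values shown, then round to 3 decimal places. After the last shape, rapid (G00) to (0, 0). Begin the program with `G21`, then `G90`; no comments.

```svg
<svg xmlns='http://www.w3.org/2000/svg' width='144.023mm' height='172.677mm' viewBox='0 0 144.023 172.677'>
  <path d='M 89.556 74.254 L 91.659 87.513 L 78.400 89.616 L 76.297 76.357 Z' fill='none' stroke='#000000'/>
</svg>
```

G21
G90
G00 X89.556 Y98.423
M4 S864
G01 X91.659 Y85.164 F1177
G01 X78.400 Y83.061
G01 X76.297 Y96.320
G01 X89.556 Y98.423
M5
G00 X0.000 Y0.000

1 u = 1 mm; y_m = 172.677 − y.

[1] `<path>` regular polygon, #000000→cut S864 F1177: (89.556,98.423) → (91.659,85.164) → (78.400,83.061) → (76.297,96.320) → (89.556,98.423) (closed)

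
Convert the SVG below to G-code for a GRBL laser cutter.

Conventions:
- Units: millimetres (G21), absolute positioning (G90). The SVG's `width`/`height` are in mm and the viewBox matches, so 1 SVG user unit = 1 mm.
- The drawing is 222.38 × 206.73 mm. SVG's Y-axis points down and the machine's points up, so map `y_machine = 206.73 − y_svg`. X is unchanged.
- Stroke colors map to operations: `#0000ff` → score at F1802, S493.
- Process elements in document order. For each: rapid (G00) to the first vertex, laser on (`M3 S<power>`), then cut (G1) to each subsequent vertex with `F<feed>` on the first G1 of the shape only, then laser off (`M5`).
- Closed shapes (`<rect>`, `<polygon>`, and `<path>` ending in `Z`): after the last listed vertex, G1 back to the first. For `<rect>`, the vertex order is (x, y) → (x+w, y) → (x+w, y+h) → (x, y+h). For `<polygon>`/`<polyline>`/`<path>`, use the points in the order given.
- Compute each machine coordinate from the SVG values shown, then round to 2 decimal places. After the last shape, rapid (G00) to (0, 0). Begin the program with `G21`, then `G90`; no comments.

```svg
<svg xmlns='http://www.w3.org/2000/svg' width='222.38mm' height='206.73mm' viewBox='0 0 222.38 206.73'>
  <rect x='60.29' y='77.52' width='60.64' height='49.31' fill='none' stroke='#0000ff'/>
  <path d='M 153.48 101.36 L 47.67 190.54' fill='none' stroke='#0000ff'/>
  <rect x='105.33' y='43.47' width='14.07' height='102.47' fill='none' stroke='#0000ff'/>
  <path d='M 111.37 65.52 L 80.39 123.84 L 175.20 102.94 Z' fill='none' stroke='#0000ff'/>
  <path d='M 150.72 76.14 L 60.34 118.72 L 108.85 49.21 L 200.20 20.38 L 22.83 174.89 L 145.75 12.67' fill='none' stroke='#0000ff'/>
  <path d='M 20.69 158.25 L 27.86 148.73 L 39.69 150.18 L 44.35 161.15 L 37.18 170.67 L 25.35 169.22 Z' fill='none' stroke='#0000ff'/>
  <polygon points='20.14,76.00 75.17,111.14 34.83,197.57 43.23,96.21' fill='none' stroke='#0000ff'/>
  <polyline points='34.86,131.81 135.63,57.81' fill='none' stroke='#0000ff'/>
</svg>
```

1 u = 1 mm; y_m = 206.73 − y.

[1] `<rect>` rectangle, #0000ff→score S493 F1802: (60.29,129.21) → (120.93,129.21) → (120.93,79.90) → (60.29,79.90) → (60.29,129.21) (closed)

[2] `<path>` line segment, #0000ff→score S493 F1802: (153.48,105.37) → (47.67,16.19)

[3] `<rect>` rectangle, #0000ff→score S493 F1802: (105.33,163.26) → (119.40,163.26) → (119.40,60.79) → (105.33,60.79) → (105.33,163.26) (closed)

[4] `<path>` closed polygon, #0000ff→score S493 F1802: (111.37,141.21) → (80.39,82.89) → (175.20,103.79) → (111.37,141.21) (closed)

[5] `<path>` open polyline, #0000ff→score S493 F1802: (150.72,130.59) → (60.34,88.01) → (108.85,157.52) → (200.20,186.35) → (22.83,31.84) → (145.75,194.06)

[6] `<path>` regular polygon, #0000ff→score S493 F1802: (20.69,48.48) → (27.86,58.00) → (39.69,56.55) → (44.35,45.58) → (37.18,36.06) → (25.35,37.51) → (20.69,48.48) (closed)

[7] `<polygon>` closed polygon, #0000ff→score S493 F1802: (20.14,130.73) → (75.17,95.59) → (34.83,9.16) → (43.23,110.52) → (20.14,130.73) (closed)

[8] `<polyline>` line segment, #0000ff→score S493 F1802: (34.86,74.92) → (135.63,148.92)

G21
G90
G00 X60.29 Y129.21
M3 S493
G1 X120.93 Y129.21 F1802
G1 X120.93 Y79.90
G1 X60.29 Y79.90
G1 X60.29 Y129.21
M5
G00 X153.48 Y105.37
M3 S493
G1 X47.67 Y16.19 F1802
M5
G00 X105.33 Y163.26
M3 S493
G1 X119.40 Y163.26 F1802
G1 X119.40 Y60.79
G1 X105.33 Y60.79
G1 X105.33 Y163.26
M5
G00 X111.37 Y141.21
M3 S493
G1 X80.39 Y82.89 F1802
G1 X175.20 Y103.79
G1 X111.37 Y141.21
M5
G00 X150.72 Y130.59
M3 S493
G1 X60.34 Y88.01 F1802
G1 X108.85 Y157.52
G1 X200.20 Y186.35
G1 X22.83 Y31.84
G1 X145.75 Y194.06
M5
G00 X20.69 Y48.48
M3 S493
G1 X27.86 Y58.00 F1802
G1 X39.69 Y56.55
G1 X44.35 Y45.58
G1 X37.18 Y36.06
G1 X25.35 Y37.51
G1 X20.69 Y48.48
M5
G00 X20.14 Y130.73
M3 S493
G1 X75.17 Y95.59 F1802
G1 X34.83 Y9.16
G1 X43.23 Y110.52
G1 X20.14 Y130.73
M5
G00 X34.86 Y74.92
M3 S493
G1 X135.63 Y148.92 F1802
M5
G00 X0.00 Y0.00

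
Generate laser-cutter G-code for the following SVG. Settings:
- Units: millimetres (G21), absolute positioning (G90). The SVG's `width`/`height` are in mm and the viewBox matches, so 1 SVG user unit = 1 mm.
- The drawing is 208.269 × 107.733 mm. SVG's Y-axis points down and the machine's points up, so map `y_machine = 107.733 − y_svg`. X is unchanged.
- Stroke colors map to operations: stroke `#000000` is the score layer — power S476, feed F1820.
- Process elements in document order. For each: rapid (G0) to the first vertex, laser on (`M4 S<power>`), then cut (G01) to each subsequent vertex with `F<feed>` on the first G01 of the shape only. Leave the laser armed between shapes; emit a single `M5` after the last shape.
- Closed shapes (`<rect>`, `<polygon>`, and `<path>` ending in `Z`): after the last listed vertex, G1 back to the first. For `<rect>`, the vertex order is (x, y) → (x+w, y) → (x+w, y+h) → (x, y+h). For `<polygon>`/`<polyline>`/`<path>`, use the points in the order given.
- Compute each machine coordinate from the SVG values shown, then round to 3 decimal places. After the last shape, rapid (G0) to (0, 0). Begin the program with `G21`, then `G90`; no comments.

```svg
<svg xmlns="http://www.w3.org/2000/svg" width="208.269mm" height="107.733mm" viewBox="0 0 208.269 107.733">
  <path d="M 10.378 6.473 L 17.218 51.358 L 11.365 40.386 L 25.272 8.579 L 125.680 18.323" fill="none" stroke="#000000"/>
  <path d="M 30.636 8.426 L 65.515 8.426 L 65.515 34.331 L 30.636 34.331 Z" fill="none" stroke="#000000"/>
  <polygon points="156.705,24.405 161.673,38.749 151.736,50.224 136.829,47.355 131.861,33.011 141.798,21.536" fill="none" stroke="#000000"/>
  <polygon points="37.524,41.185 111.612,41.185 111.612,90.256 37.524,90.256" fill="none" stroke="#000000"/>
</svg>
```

G21
G90
G0 X10.378 Y101.260
M4 S476
G01 X17.218 Y56.375 F1820
G01 X11.365 Y67.347
G01 X25.272 Y99.154
G01 X125.680 Y89.410
G0 X30.636 Y99.307
M4 S476
G01 X65.515 Y99.307 F1820
G01 X65.515 Y73.402
G01 X30.636 Y73.402
G01 X30.636 Y99.307
G0 X156.705 Y83.328
M4 S476
G01 X161.673 Y68.984 F1820
G01 X151.736 Y57.509
G01 X136.829 Y60.378
G01 X131.861 Y74.722
G01 X141.798 Y86.197
G01 X156.705 Y83.328
G0 X37.524 Y66.548
M4 S476
G01 X111.612 Y66.548 F1820
G01 X111.612 Y17.477
G01 X37.524 Y17.477
G01 X37.524 Y66.548
M5
G0 X0.000 Y0.000

Since the viewBox matches the mm dimensions, user units are millimetres directly. The only transform is the Y-flip y_m = 107.733 − y_svg.

Shape 1 is a open polyline drawn with `<path>`. Its stroke #000000 means score at S476, F1820. After flipping Y the toolpath is (10.378,101.260) → (17.218,56.375) → (11.365,67.347) → (25.272,99.154) → (125.680,89.410).

Shape 2 is a rectangle drawn with `<path>`. Its stroke #000000 means score at S476, F1820. After flipping Y the toolpath is (30.636,99.307) → (65.515,99.307) → (65.515,73.402) → (30.636,73.402) → (30.636,99.307), returning to the start.

Shape 3 is a regular polygon drawn with `<polygon>`. Its stroke #000000 means score at S476, F1820. After flipping Y the toolpath is (156.705,83.328) → (161.673,68.984) → (151.736,57.509) → (136.829,60.378) → (131.861,74.722) → (141.798,86.197) → (156.705,83.328), returning to the start.

Shape 4 is a rectangle drawn with `<polygon>`. Its stroke #000000 means score at S476, F1820. After flipping Y the toolpath is (37.524,66.548) → (111.612,66.548) → (111.612,17.477) → (37.524,17.477) → (37.524,66.548), returning to the start.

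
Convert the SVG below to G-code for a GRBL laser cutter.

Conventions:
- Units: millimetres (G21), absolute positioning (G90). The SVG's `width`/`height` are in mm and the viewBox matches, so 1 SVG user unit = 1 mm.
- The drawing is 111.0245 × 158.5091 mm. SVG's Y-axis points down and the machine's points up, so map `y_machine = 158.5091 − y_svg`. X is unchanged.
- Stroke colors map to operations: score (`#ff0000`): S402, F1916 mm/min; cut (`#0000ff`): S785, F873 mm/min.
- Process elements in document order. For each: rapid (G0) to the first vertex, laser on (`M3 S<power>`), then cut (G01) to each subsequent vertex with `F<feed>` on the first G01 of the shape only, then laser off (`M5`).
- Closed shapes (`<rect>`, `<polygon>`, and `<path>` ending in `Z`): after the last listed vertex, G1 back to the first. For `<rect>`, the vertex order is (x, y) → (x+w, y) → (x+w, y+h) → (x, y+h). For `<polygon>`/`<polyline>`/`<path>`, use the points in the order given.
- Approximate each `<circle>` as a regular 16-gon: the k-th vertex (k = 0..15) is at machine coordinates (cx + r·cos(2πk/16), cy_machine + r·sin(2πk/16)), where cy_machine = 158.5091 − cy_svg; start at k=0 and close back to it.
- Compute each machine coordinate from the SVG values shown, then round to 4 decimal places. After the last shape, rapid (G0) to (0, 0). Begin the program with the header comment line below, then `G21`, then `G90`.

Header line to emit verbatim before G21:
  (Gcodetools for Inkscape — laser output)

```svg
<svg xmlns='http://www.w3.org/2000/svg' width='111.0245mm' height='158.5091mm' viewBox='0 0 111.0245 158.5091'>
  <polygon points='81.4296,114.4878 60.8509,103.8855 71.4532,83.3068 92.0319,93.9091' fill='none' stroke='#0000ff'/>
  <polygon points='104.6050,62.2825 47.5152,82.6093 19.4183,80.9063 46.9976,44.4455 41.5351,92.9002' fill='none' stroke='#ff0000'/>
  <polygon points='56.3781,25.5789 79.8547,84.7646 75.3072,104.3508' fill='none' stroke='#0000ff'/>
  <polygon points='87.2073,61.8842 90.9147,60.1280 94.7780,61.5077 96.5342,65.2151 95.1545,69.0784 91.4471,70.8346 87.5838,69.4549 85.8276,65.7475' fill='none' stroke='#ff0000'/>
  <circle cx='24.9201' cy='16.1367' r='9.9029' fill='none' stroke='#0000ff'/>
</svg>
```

viewBox `0 0 111.0245 158.5091` with mm width/height → 1 unit = 1 mm. Flip: y_m = 158.5091 − y_svg.

**Shape 1** — `<polygon>` regular polygon, stroke `#0000ff` → cut (S785, F873). Machine vertices: (81.4296,44.0213) → (60.8509,54.6236) → (71.4532,75.2023) → (92.0319,64.6000) → (81.4296,44.0213). Closed: final G1 returns to the first vertex.

**Shape 2** — `<polygon>` closed polygon, stroke `#ff0000` → score (S402, F1916). Machine vertices: (104.6050,96.2266) → (47.5152,75.8998) → (19.4183,77.6028) → (46.9976,114.0636) → (41.5351,65.6089) → (104.6050,96.2266). Closed: final G1 returns to the first vertex.

**Shape 3** — `<polygon>` closed polygon, stroke `#0000ff` → cut (S785, F873). Machine vertices: (56.3781,132.9302) → (79.8547,73.7445) → (75.3072,54.1583) → (56.3781,132.9302). Closed: final G1 returns to the first vertex.

**Shape 4** — `<polygon>` regular polygon, stroke `#ff0000` → score (S402, F1916). Machine vertices: (87.2073,96.6249) → (90.9147,98.3811) → (94.7780,97.0014) → (96.5342,93.2940) → (95.1545,89.4307) → (91.4471,87.6745) → (87.5838,89.0542) → (85.8276,92.7616) → (87.2073,96.6249). Closed: final G1 returns to the first vertex.

**Shape 5** — `<circle>` circle, stroke `#0000ff` → cut (S785, F873). Machine vertices: (34.8230,142.3724) → (34.0692,146.1621) → (31.9225,149.3748) → (28.7098,151.5215) → (24.9201,152.2753) → (21.1304,151.5215) → (17.9177,149.3748) → (15.7710,146.1621) → (15.0172,142.3724) → (15.7710,138.5827) → (17.9177,135.3700) → (21.1304,133.2233) → (24.9201,132.4695) → (28.7098,133.2233) → (31.9225,135.3700) → (34.0692,138.5827) → (34.8230,142.3724). Closed: final G1 returns to the first vertex.

(Gcodetools for Inkscape — laser output)
G21
G90
G0 X81.4296 Y44.0213
M3 S785
G01 X60.8509 Y54.6236 F873
G01 X71.4532 Y75.2023
G01 X92.0319 Y64.6000
G01 X81.4296 Y44.0213
M5
G0 X104.6050 Y96.2266
M3 S402
G01 X47.5152 Y75.8998 F1916
G01 X19.4183 Y77.6028
G01 X46.9976 Y114.0636
G01 X41.5351 Y65.6089
G01 X104.6050 Y96.2266
M5
G0 X56.3781 Y132.9302
M3 S785
G01 X79.8547 Y73.7445 F873
G01 X75.3072 Y54.1583
G01 X56.3781 Y132.9302
M5
G0 X87.2073 Y96.6249
M3 S402
G01 X90.9147 Y98.3811 F1916
G01 X94.7780 Y97.0014
G01 X96.5342 Y93.2940
G01 X95.1545 Y89.4307
G01 X91.4471 Y87.6745
G01 X87.5838 Y89.0542
G01 X85.8276 Y92.7616
G01 X87.2073 Y96.6249
M5
G0 X34.8230 Y142.3724
M3 S785
G01 X34.0692 Y146.1621 F873
G01 X31.9225 Y149.3748
G01 X28.7098 Y151.5215
G01 X24.9201 Y152.2753
G01 X21.1304 Y151.5215
G01 X17.9177 Y149.3748
G01 X15.7710 Y146.1621
G01 X15.0172 Y142.3724
G01 X15.7710 Y138.5827
G01 X17.9177 Y135.3700
G01 X21.1304 Y133.2233
G01 X24.9201 Y132.4695
G01 X28.7098 Y133.2233
G01 X31.9225 Y135.3700
G01 X34.0692 Y138.5827
G01 X34.8230 Y142.3724
M5
G0 X0.0000 Y0.0000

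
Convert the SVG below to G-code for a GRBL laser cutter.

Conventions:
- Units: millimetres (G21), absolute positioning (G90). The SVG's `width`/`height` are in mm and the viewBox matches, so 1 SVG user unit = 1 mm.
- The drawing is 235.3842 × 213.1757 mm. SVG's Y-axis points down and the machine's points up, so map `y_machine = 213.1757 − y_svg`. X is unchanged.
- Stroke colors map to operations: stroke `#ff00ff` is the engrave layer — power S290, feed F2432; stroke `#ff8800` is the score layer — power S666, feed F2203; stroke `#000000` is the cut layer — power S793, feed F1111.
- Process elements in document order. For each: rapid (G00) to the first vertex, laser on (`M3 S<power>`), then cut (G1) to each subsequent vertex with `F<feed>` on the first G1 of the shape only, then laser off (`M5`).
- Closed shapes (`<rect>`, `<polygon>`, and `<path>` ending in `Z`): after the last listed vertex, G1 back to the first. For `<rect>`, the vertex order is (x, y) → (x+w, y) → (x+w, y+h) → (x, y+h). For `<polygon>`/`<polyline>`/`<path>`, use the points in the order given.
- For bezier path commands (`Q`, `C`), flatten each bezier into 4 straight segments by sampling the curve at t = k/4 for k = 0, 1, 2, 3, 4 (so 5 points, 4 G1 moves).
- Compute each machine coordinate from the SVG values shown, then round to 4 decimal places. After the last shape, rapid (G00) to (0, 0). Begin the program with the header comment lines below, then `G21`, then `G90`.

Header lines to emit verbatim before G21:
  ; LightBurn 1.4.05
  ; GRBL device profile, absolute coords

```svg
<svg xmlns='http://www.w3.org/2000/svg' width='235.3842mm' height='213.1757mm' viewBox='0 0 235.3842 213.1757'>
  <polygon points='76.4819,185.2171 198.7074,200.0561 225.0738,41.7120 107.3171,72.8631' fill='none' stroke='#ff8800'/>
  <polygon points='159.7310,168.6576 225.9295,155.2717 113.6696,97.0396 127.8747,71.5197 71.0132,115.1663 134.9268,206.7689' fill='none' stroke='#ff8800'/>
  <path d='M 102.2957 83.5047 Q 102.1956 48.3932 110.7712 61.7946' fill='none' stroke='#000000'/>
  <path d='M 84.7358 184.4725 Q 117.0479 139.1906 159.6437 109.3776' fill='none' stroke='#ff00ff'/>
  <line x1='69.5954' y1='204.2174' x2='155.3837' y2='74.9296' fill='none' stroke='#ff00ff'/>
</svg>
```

; LightBurn 1.4.05
; GRBL device profile, absolute coords
G21
G90
G00 X76.4819 Y27.9586
M3 S666
G1 X198.7074 Y13.1196 F2203
G1 X225.0738 Y171.4637
G1 X107.3171 Y140.3126
G1 X76.4819 Y27.9586
M5
G00 X159.7310 Y44.5181
M3 S666
G1 X225.9295 Y57.9040 F2203
G1 X113.6696 Y116.1361
G1 X127.8747 Y141.6560
G1 X71.0132 Y98.0094
G1 X134.9268 Y6.4068
G1 X159.7310 Y44.5181
M5
G00 X102.2957 Y129.6710
M3 S793
G1 X102.7879 Y144.1947 F1111
G1 X104.3645 Y152.6543
G1 X107.0256 Y155.0497
G1 X110.7712 Y151.3811
M5
G00 X84.7358 Y28.7032
M3 S290
G1 X101.5346 Y50.3773 F2432
G1 X119.6188 Y70.1179
G1 X138.9885 Y87.9248
G1 X159.6437 Y103.7981
M5
G00 X69.5954 Y8.9583
M3 S290
G1 X155.3837 Y138.2461 F2432
M5
G00 X0.0000 Y0.0000

viewBox `0 0 235.3842 213.1757` with mm width/height → 1 unit = 1 mm. Flip: y_m = 213.1757 − y_svg.

**Shape 1** — `<polygon>` closed polygon, stroke `#ff8800` → score (S666, F2203). Machine vertices: (76.4819,27.9586) → (198.7074,13.1196) → (225.0738,171.4637) → (107.3171,140.3126) → (76.4819,27.9586). Closed: final G1 returns to the first vertex.

**Shape 2** — `<polygon>` closed polygon, stroke `#ff8800` → score (S666, F2203). Machine vertices: (159.7310,44.5181) → (225.9295,57.9040) → (113.6696,116.1361) → (127.8747,141.6560) → (71.0132,98.0094) → (134.9268,6.4068) → (159.7310,44.5181). Closed: final G1 returns to the first vertex.

**Shape 3** — `<path>` quadratic bezier, stroke `#000000` → cut (S793, F1111). Control points (SVG): P0=(102.2957,83.5047), P1=(102.1956,48.3932), P2=(110.7712,61.7946); sampled at t=k/4. Machine vertices: (102.2957,129.6710) → (102.7879,144.1947) → (104.3645,152.6543) → (107.0256,155.0497) → (110.7712,151.3811). Open path.

**Shape 4** — `<path>` quadratic bezier, stroke `#ff00ff` → engrave (S290, F2432). Control points (SVG): P0=(84.7358,184.4725), P1=(117.0479,139.1906), P2=(159.6437,109.3776); sampled at t=k/4. Machine vertices: (84.7358,28.7032) → (101.5346,50.3773) → (119.6188,70.1179) → (138.9885,87.9248) → (159.6437,103.7981). Open path.

**Shape 5** — `<line>` line segment, stroke `#ff00ff` → engrave (S290, F2432). Machine vertices: (69.5954,8.9583) → (155.3837,138.2461). Open path.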